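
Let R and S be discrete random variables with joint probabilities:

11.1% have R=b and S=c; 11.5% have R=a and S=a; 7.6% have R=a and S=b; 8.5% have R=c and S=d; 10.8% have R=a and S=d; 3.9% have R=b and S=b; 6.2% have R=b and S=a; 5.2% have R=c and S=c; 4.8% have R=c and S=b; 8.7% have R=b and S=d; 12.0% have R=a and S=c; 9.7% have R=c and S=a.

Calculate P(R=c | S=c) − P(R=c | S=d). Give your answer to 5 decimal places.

P(S=c) = 0.120 + 0.111 + 0.052 = 0.283; P(R=c | S=c) = 0.052/0.283 = 0.183746.
P(S=d) = 0.108 + 0.087 + 0.085 = 0.280; P(R=c | S=d) = 0.085/0.280 = 0.303571.
Difference = -0.11983.

-0.11983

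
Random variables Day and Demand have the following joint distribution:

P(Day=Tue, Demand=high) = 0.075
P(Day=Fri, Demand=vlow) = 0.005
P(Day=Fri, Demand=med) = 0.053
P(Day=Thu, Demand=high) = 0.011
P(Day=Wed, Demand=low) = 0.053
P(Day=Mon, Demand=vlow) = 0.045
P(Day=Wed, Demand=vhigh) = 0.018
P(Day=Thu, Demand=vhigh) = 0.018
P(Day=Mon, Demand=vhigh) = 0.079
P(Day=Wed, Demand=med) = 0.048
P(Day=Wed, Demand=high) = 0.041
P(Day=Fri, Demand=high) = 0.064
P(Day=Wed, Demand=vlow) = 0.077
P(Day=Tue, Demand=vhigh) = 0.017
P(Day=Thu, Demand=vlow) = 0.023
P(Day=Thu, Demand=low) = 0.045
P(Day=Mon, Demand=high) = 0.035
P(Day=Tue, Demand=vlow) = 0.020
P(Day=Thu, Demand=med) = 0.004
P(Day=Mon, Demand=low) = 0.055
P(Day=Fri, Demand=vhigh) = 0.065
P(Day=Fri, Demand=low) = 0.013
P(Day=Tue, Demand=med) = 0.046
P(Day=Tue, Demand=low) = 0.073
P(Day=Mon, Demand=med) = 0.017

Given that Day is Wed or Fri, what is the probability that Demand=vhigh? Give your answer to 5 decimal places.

0.18993

P(Day=Wed) = 0.077 + 0.053 + 0.048 + 0.041 + 0.018 = 0.237.
P(Day=Fri) = 0.005 + 0.013 + 0.053 + 0.064 + 0.065 = 0.200.
P(Day ∈ {Wed, Fri}) = 0.237 + 0.200 = 0.437; P(Demand=vhigh, Day ∈ {Wed, Fri}) = 0.018 + 0.065 = 0.083.
P(Demand=vhigh | Day ∈ {Wed, Fri}) = 0.083/0.437 = 0.18993.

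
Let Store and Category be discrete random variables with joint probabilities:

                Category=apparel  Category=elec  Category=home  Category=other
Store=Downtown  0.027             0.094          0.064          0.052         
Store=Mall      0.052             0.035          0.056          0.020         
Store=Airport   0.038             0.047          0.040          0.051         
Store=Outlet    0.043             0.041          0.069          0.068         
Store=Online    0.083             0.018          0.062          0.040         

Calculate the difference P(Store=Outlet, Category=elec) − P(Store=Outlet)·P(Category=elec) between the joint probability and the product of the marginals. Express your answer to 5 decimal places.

P(Store=Outlet) = 0.043 + 0.041 + 0.069 + 0.068 = 0.221.
P(Category=elec) = 0.094 + 0.035 + 0.047 + 0.041 + 0.018 = 0.235.
P(Store=Outlet, Category=elec) − P(Store=Outlet)P(Category=elec) = 0.041 − 0.221×0.235 = -0.01094.

-0.01094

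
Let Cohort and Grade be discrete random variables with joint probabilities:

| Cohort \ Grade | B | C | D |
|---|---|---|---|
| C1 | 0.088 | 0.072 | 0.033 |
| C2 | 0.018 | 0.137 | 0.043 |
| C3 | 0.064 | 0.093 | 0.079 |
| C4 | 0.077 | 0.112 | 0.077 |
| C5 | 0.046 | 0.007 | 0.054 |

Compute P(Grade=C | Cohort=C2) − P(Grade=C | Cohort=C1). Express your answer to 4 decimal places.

P(Cohort=C2) = 0.018 + 0.137 + 0.043 = 0.198; P(Grade=C | Cohort=C2) = 0.137/0.198 = 0.69192.
P(Cohort=C1) = 0.088 + 0.072 + 0.033 = 0.193; P(Grade=C | Cohort=C1) = 0.072/0.193 = 0.37306.
Difference = 0.3189.

0.3189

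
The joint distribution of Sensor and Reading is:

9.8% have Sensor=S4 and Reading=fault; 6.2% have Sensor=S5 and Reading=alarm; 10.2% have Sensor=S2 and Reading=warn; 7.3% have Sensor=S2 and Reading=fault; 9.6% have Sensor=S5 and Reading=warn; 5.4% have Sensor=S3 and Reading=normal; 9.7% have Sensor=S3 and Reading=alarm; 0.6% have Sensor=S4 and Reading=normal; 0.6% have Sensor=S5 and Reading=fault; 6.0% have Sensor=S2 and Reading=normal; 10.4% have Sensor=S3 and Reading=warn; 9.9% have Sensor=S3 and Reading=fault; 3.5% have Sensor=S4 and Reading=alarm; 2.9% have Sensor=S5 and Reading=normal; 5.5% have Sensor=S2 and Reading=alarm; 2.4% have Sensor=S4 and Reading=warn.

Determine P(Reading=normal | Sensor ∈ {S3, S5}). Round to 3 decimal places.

0.152

P(Sensor=S3) = 0.054 + 0.104 + 0.097 + 0.099 = 0.354.
P(Sensor=S5) = 0.029 + 0.096 + 0.062 + 0.006 = 0.193.
P(Sensor ∈ {S3, S5}) = 0.354 + 0.193 = 0.547; P(Reading=normal, Sensor ∈ {S3, S5}) = 0.054 + 0.029 = 0.083.
P(Reading=normal | Sensor ∈ {S3, S5}) = 0.083/0.547 = 0.152.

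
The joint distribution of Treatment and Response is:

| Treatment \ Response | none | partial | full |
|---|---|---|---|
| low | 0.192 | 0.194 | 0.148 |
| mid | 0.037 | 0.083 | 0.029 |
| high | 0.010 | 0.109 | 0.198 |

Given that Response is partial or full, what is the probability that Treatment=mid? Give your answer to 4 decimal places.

P(Response=partial) = 0.194 + 0.083 + 0.109 = 0.386.
P(Response=full) = 0.148 + 0.029 + 0.198 = 0.375.
P(Response ∈ {partial, full}) = 0.386 + 0.375 = 0.761; P(Treatment=mid, Response ∈ {partial, full}) = 0.083 + 0.029 = 0.112.
P(Treatment=mid | Response ∈ {partial, full}) = 0.112/0.761 = 0.1472.

0.1472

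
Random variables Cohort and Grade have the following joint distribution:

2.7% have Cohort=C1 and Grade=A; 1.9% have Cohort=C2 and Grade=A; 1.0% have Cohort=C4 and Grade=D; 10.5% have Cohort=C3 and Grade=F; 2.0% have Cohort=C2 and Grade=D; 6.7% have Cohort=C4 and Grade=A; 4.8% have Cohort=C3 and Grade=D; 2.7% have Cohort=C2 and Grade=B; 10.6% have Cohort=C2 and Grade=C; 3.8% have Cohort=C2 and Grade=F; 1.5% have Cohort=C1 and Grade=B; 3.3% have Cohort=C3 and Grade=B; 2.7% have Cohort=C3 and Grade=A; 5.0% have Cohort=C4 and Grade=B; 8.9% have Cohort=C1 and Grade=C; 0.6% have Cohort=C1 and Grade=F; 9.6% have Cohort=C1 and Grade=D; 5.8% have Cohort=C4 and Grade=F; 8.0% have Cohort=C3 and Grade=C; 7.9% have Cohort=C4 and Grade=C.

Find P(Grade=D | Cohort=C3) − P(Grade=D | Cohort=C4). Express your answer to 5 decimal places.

0.12594

P(Cohort=C3) = 0.027 + 0.033 + 0.080 + 0.048 + 0.105 = 0.293; P(Grade=D | Cohort=C3) = 0.048/0.293 = 0.163823.
P(Cohort=C4) = 0.067 + 0.050 + 0.079 + 0.010 + 0.058 = 0.264; P(Grade=D | Cohort=C4) = 0.010/0.264 = 0.037879.
Difference = 0.12594.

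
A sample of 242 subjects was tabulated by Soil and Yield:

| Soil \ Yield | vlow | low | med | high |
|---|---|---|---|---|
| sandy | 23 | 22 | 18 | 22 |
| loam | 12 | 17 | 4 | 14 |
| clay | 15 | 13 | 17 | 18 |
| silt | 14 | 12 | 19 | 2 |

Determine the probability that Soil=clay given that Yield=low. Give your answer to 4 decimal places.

0.2031

Total with Yield=low: 22 + 17 + 13 + 12 = 64.
P(Soil=clay | Yield=low) = 13/64 = 0.2031.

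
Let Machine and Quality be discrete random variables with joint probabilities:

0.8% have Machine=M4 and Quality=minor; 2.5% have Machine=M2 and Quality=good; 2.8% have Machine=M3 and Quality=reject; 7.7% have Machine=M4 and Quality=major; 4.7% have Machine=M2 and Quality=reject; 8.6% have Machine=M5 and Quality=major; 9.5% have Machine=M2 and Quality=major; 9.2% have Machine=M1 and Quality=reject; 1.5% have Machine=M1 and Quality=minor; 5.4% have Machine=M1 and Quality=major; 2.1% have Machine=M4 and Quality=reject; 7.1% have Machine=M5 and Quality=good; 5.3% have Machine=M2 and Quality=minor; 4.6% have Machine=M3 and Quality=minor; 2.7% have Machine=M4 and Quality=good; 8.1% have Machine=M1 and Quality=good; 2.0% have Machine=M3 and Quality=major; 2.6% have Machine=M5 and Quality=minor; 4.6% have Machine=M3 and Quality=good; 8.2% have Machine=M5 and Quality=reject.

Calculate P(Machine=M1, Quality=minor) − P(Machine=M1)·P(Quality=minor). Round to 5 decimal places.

-0.02082

P(Machine=M1) = 0.081 + 0.015 + 0.054 + 0.092 = 0.242.
P(Quality=minor) = 0.015 + 0.053 + 0.046 + 0.008 + 0.026 = 0.148.
P(Machine=M1, Quality=minor) − P(Machine=M1)P(Quality=minor) = 0.015 − 0.242×0.148 = -0.02082.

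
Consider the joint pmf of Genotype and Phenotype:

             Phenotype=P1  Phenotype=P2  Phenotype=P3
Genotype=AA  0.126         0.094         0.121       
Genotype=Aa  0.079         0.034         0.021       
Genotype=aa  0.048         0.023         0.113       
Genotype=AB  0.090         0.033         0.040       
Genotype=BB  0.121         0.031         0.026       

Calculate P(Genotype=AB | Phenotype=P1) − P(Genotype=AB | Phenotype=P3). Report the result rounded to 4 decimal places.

0.0694

P(Phenotype=P1) = 0.126 + 0.079 + 0.048 + 0.090 + 0.121 = 0.464; P(Genotype=AB | Phenotype=P1) = 0.090/0.464 = 0.19397.
P(Phenotype=P3) = 0.121 + 0.021 + 0.113 + 0.040 + 0.026 = 0.321; P(Genotype=AB | Phenotype=P3) = 0.040/0.321 = 0.12461.
Difference = 0.0694.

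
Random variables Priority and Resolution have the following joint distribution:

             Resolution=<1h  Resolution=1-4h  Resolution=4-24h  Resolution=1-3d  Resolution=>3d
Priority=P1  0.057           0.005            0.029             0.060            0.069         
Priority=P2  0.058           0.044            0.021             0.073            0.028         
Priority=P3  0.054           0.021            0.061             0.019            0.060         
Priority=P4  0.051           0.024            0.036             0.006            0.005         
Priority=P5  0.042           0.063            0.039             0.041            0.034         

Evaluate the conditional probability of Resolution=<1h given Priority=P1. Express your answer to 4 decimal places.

0.2591

P(Priority=P1) = 0.057 + 0.005 + 0.029 + 0.060 + 0.069 = 0.220.
P(Resolution=<1h | Priority=P1) = 0.057/0.220 = 0.2591.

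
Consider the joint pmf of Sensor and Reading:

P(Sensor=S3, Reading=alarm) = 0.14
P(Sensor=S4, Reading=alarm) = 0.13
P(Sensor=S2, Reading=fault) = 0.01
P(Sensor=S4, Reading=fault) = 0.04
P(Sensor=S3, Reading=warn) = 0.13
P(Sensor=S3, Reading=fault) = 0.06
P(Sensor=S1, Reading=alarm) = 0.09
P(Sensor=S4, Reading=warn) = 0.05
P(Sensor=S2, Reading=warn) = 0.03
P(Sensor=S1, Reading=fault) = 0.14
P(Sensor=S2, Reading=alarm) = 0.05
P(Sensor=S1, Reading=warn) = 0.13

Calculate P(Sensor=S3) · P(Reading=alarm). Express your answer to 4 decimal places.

P(Sensor=S3) = 0.13 + 0.14 + 0.06 = 0.33.
P(Reading=alarm) = 0.09 + 0.05 + 0.14 + 0.13 = 0.41.
Product: 0.33 × 0.41 = 0.1353.

0.1353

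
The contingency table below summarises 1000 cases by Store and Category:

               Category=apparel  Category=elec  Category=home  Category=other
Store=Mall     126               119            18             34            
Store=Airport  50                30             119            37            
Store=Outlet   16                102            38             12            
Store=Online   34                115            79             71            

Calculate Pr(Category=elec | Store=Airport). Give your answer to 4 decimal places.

0.1271

Total with Store=Airport: 50 + 30 + 119 + 37 = 236.
P(Category=elec | Store=Airport) = 30/236 = 0.1271.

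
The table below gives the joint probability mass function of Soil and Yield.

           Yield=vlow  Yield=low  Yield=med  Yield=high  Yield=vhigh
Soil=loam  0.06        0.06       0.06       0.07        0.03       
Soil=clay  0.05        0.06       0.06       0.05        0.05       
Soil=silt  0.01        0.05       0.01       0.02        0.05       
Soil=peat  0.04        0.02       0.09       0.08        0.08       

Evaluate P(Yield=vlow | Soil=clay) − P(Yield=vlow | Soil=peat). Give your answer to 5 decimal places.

0.05615

P(Soil=clay) = 0.05 + 0.06 + 0.06 + 0.05 + 0.05 = 0.27; P(Yield=vlow | Soil=clay) = 0.05/0.27 = 0.185185.
P(Soil=peat) = 0.04 + 0.02 + 0.09 + 0.08 + 0.08 = 0.31; P(Yield=vlow | Soil=peat) = 0.04/0.31 = 0.129032.
Difference = 0.05615.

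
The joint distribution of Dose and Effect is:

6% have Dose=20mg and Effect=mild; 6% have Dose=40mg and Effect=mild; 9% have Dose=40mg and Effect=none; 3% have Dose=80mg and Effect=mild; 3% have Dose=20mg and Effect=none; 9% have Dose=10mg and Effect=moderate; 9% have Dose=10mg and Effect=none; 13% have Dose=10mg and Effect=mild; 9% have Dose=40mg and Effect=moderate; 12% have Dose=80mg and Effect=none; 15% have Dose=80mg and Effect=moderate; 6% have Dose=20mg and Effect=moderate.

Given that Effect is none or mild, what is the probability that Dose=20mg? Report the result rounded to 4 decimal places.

0.1475

P(Effect=none) = 0.09 + 0.03 + 0.09 + 0.12 = 0.33.
P(Effect=mild) = 0.13 + 0.06 + 0.06 + 0.03 = 0.28.
P(Effect ∈ {none, mild}) = 0.33 + 0.28 = 0.61; P(Dose=20mg, Effect ∈ {none, mild}) = 0.03 + 0.06 = 0.09.
P(Dose=20mg | Effect ∈ {none, mild}) = 0.09/0.61 = 0.1475.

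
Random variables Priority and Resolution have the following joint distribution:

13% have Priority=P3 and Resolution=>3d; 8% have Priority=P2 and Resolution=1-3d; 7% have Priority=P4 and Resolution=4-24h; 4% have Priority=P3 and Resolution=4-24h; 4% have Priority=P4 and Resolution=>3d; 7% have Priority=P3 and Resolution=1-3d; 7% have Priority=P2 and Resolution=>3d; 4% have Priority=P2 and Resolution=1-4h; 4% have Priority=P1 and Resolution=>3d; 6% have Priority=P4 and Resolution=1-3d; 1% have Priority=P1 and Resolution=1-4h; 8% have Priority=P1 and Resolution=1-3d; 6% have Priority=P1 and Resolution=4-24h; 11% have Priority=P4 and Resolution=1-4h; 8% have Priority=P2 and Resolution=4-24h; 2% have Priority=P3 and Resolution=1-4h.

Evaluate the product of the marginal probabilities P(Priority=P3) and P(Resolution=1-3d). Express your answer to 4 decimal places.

0.0754

P(Priority=P3) = 0.02 + 0.04 + 0.07 + 0.13 = 0.26.
P(Resolution=1-3d) = 0.08 + 0.08 + 0.07 + 0.06 = 0.29.
Product: 0.26 × 0.29 = 0.0754.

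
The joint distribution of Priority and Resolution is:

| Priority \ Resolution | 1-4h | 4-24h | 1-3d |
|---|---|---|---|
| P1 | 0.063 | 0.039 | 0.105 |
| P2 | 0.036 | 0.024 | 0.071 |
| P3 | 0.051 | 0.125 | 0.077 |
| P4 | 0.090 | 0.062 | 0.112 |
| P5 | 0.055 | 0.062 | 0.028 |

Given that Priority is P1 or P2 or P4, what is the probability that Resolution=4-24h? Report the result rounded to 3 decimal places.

0.208

P(Priority=P1) = 0.063 + 0.039 + 0.105 = 0.207.
P(Priority=P2) = 0.036 + 0.024 + 0.071 = 0.131.
P(Priority=P4) = 0.090 + 0.062 + 0.112 = 0.264.
P(Priority ∈ {P1, P2, P4}) = 0.207 + 0.131 + 0.264 = 0.602; P(Resolution=4-24h, Priority ∈ {P1, P2, P4}) = 0.039 + 0.024 + 0.062 = 0.125.
P(Resolution=4-24h | Priority ∈ {P1, P2, P4}) = 0.125/0.602 = 0.208.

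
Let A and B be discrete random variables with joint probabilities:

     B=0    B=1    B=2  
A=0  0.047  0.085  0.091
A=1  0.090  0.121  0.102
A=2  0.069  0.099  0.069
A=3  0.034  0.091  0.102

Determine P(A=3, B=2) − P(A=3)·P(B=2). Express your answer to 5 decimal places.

0.01937

P(A=3) = 0.034 + 0.091 + 0.102 = 0.227.
P(B=2) = 0.091 + 0.102 + 0.069 + 0.102 = 0.364.
P(A=3, B=2) − P(A=3)P(B=2) = 0.102 − 0.227×0.364 = 0.01937.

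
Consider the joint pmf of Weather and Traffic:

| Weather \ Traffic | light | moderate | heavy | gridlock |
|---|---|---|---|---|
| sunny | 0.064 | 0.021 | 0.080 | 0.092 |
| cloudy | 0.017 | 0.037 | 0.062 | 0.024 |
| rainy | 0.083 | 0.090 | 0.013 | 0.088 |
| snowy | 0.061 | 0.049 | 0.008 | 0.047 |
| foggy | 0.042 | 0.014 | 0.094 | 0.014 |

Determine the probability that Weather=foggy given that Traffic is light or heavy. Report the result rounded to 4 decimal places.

P(Traffic=light) = 0.064 + 0.017 + 0.083 + 0.061 + 0.042 = 0.267.
P(Traffic=heavy) = 0.080 + 0.062 + 0.013 + 0.008 + 0.094 = 0.257.
P(Traffic ∈ {light, heavy}) = 0.267 + 0.257 = 0.524; P(Weather=foggy, Traffic ∈ {light, heavy}) = 0.042 + 0.094 = 0.136.
P(Weather=foggy | Traffic ∈ {light, heavy}) = 0.136/0.524 = 0.2595.

0.2595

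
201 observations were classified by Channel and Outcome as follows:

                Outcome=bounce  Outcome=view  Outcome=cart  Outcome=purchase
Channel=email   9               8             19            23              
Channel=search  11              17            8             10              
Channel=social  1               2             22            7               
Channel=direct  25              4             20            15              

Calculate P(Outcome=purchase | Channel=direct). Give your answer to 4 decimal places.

Total with Channel=direct: 25 + 4 + 20 + 15 = 64.
P(Outcome=purchase | Channel=direct) = 15/64 = 0.2344.

0.2344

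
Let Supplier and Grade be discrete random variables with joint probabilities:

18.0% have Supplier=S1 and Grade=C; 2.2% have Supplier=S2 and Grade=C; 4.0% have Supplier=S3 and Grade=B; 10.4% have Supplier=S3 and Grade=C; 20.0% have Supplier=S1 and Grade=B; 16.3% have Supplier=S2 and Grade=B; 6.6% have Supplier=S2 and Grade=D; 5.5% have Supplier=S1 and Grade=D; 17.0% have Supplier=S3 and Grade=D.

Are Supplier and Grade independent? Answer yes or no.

no

P(Supplier=S3) = 0.314 and P(Grade=B) = 0.403, so their product is 0.12654, but P(Supplier=S3, Grade=B) = 0.040. Since these differ, Supplier and Grade are not independent.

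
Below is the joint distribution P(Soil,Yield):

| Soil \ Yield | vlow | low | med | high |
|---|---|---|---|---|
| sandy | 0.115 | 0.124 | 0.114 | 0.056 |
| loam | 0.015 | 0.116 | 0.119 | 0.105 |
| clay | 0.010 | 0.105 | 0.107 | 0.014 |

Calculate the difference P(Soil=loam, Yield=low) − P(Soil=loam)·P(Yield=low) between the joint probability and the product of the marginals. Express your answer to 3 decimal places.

P(Soil=loam) = 0.015 + 0.116 + 0.119 + 0.105 = 0.355.
P(Yield=low) = 0.124 + 0.116 + 0.105 = 0.345.
P(Soil=loam, Yield=low) − P(Soil=loam)P(Yield=low) = 0.116 − 0.355×0.345 = -0.006.

-0.006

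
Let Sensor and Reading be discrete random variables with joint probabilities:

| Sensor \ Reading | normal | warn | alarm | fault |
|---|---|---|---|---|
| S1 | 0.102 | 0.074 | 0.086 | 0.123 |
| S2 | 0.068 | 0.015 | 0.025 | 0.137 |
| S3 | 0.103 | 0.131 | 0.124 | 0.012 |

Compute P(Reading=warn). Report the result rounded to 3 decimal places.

0.220

P(Reading=warn) = 0.074 + 0.015 + 0.131 = 0.220.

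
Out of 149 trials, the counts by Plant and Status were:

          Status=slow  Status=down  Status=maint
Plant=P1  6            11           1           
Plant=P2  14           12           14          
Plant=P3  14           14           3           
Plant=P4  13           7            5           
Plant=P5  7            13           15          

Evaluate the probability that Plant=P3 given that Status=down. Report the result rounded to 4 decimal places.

Total with Status=down: 11 + 12 + 14 + 7 + 13 = 57.
P(Plant=P3 | Status=down) = 14/57 = 0.2456.

0.2456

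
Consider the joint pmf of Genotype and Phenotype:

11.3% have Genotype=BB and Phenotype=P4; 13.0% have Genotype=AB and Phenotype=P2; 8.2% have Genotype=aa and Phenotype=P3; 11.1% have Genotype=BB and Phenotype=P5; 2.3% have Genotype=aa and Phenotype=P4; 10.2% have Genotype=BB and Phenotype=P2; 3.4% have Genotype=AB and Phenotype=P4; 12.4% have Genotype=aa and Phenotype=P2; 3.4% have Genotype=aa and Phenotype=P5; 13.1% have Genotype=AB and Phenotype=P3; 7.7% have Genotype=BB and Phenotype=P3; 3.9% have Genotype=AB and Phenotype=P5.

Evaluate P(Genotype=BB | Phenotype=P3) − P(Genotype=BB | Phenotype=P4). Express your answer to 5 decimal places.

P(Phenotype=P3) = 0.082 + 0.131 + 0.077 = 0.290; P(Genotype=BB | Phenotype=P3) = 0.077/0.290 = 0.265517.
P(Phenotype=P4) = 0.023 + 0.034 + 0.113 = 0.170; P(Genotype=BB | Phenotype=P4) = 0.113/0.170 = 0.664706.
Difference = -0.39919.

-0.39919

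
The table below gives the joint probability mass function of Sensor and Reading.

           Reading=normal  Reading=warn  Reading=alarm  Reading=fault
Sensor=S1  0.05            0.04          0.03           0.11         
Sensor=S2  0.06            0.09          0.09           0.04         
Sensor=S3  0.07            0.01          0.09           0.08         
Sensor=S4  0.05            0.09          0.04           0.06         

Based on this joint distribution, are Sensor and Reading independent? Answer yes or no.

P(Sensor=S3) = 0.25 and P(Reading=warn) = 0.23, so their product is 0.0575, but P(Sensor=S3, Reading=warn) = 0.01. Since these differ, Sensor and Reading are not independent.

no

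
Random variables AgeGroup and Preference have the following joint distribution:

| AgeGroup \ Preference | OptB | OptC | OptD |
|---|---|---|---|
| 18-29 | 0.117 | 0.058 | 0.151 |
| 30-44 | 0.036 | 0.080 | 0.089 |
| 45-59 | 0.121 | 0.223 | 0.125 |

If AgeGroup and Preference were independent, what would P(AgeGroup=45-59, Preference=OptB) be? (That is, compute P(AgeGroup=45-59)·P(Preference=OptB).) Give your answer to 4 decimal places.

0.1285

P(AgeGroup=45-59) = 0.121 + 0.223 + 0.125 = 0.469.
P(Preference=OptB) = 0.117 + 0.036 + 0.121 = 0.274.
Product: 0.469 × 0.274 = 0.1285.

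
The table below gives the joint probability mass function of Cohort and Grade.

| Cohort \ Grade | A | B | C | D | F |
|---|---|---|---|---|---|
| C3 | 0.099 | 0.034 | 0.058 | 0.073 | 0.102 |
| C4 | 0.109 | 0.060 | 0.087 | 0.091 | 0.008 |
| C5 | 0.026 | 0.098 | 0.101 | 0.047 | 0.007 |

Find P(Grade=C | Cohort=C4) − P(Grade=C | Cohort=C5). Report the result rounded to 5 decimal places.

P(Cohort=C4) = 0.109 + 0.060 + 0.087 + 0.091 + 0.008 = 0.355; P(Grade=C | Cohort=C4) = 0.087/0.355 = 0.245070.
P(Cohort=C5) = 0.026 + 0.098 + 0.101 + 0.047 + 0.007 = 0.279; P(Grade=C | Cohort=C5) = 0.101/0.279 = 0.362007.
Difference = -0.11694.

-0.11694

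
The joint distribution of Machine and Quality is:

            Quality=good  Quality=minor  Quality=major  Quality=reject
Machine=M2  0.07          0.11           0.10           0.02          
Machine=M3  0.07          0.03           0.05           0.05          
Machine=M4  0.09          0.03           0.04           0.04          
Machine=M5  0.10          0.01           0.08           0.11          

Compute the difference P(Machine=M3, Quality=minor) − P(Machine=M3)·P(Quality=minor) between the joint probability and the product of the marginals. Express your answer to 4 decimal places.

P(Machine=M3) = 0.07 + 0.03 + 0.05 + 0.05 = 0.20.
P(Quality=minor) = 0.11 + 0.03 + 0.03 + 0.01 = 0.18.
P(Machine=M3, Quality=minor) − P(Machine=M3)P(Quality=minor) = 0.03 − 0.20×0.18 = -0.0060.

-0.0060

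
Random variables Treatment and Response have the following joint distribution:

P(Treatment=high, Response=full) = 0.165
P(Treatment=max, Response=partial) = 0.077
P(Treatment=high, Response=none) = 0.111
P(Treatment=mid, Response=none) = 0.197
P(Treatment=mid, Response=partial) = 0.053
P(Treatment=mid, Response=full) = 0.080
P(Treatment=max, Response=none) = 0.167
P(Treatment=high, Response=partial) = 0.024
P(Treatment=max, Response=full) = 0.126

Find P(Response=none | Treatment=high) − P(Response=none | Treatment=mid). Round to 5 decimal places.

P(Treatment=high) = 0.111 + 0.024 + 0.165 = 0.300; P(Response=none | Treatment=high) = 0.111/0.300 = 0.370000.
P(Treatment=mid) = 0.197 + 0.053 + 0.080 = 0.330; P(Response=none | Treatment=mid) = 0.197/0.330 = 0.596970.
Difference = -0.22697.

-0.22697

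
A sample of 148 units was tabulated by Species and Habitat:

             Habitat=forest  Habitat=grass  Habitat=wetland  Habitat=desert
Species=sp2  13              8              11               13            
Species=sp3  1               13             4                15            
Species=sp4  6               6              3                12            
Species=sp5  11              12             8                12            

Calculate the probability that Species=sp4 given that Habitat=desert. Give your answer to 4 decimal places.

0.2308

Total with Habitat=desert: 13 + 15 + 12 + 12 = 52.
P(Species=sp4 | Habitat=desert) = 12/52 = 0.2308.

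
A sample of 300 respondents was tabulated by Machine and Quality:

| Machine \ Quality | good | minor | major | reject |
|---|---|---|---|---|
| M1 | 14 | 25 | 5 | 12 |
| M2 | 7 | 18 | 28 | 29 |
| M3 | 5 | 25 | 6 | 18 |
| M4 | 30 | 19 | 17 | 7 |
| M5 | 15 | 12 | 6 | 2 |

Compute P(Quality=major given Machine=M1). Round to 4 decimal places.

0.0893

Total with Machine=M1: 14 + 25 + 5 + 12 = 56.
P(Quality=major | Machine=M1) = 5/56 = 0.0893.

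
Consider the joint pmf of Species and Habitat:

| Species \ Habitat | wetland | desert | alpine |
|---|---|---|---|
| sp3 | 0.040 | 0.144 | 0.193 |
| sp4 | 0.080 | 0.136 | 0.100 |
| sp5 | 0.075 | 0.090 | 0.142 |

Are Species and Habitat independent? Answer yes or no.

P(Species=sp4) = 0.316 and P(Habitat=alpine) = 0.435, so their product is 0.13746, but P(Species=sp4, Habitat=alpine) = 0.100. Since these differ, Species and Habitat are not independent.

no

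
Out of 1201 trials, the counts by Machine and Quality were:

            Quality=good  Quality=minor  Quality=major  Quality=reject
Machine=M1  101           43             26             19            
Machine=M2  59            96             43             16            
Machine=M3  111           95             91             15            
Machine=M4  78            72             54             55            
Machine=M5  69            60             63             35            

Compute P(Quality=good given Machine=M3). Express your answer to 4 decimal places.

Total with Machine=M3: 111 + 95 + 91 + 15 = 312.
P(Quality=good | Machine=M3) = 111/312 = 0.3558.

0.3558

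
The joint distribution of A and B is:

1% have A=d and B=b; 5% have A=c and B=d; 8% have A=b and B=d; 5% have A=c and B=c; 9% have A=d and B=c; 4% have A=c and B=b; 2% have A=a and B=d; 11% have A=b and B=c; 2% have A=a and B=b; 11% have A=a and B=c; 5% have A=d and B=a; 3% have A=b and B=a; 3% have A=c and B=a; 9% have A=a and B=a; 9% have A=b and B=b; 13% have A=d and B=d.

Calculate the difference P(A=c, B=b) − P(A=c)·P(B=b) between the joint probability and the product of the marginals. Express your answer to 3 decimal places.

0.013

P(A=c) = 0.03 + 0.04 + 0.05 + 0.05 = 0.17.
P(B=b) = 0.02 + 0.09 + 0.04 + 0.01 = 0.16.
P(A=c, B=b) − P(A=c)P(B=b) = 0.04 − 0.17×0.16 = 0.013.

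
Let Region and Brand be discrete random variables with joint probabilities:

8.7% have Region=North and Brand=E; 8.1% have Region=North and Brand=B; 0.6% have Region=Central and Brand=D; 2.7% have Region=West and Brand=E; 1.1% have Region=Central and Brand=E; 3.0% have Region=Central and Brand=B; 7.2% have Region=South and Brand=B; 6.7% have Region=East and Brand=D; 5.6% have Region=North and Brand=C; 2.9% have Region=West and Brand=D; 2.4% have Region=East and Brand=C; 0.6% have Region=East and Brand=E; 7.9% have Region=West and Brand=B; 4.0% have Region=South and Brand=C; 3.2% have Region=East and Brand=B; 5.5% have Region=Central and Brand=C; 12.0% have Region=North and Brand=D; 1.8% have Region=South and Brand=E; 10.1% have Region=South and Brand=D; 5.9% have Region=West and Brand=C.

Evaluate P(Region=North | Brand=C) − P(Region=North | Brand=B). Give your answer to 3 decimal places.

P(Brand=C) = 0.056 + 0.040 + 0.024 + 0.059 + 0.055 = 0.234; P(Region=North | Brand=C) = 0.056/0.234 = 0.2393.
P(Brand=B) = 0.081 + 0.072 + 0.032 + 0.079 + 0.030 = 0.294; P(Region=North | Brand=B) = 0.081/0.294 = 0.2755.
Difference = -0.036.

-0.036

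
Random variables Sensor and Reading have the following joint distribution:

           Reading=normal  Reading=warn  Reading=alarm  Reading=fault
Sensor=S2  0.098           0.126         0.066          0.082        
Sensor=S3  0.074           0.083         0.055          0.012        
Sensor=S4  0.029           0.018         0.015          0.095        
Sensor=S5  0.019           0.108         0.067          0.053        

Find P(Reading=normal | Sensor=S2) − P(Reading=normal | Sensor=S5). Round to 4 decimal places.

0.1865

P(Sensor=S2) = 0.098 + 0.126 + 0.066 + 0.082 = 0.372; P(Reading=normal | Sensor=S2) = 0.098/0.372 = 0.26344.
P(Sensor=S5) = 0.019 + 0.108 + 0.067 + 0.053 = 0.247; P(Reading=normal | Sensor=S5) = 0.019/0.247 = 0.07692.
Difference = 0.1865.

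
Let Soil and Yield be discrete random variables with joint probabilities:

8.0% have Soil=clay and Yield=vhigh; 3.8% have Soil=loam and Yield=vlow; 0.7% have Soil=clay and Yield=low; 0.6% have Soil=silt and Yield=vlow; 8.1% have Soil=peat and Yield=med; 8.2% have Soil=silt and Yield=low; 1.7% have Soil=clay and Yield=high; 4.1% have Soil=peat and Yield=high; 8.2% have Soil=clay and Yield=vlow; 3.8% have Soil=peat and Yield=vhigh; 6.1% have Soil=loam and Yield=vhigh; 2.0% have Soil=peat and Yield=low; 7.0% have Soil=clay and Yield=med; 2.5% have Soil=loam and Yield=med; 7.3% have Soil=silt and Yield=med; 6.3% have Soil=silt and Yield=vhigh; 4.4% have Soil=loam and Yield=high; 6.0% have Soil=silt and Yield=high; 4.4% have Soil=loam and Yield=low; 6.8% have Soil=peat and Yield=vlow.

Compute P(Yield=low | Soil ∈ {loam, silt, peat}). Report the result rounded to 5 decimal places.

0.19624

P(Soil=loam) = 0.038 + 0.044 + 0.025 + 0.044 + 0.061 = 0.212.
P(Soil=silt) = 0.006 + 0.082 + 0.073 + 0.060 + 0.063 = 0.284.
P(Soil=peat) = 0.068 + 0.020 + 0.081 + 0.041 + 0.038 = 0.248.
P(Soil ∈ {loam, silt, peat}) = 0.212 + 0.284 + 0.248 = 0.744; P(Yield=low, Soil ∈ {loam, silt, peat}) = 0.044 + 0.082 + 0.020 = 0.146.
P(Yield=low | Soil ∈ {loam, silt, peat}) = 0.146/0.744 = 0.19624.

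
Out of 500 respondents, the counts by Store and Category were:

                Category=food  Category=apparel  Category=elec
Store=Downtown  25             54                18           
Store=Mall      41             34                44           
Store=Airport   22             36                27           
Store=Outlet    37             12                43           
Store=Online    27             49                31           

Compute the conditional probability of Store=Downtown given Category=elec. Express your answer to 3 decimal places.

0.110

Total with Category=elec: 18 + 44 + 27 + 43 + 31 = 163.
P(Store=Downtown | Category=elec) = 18/163 = 0.110.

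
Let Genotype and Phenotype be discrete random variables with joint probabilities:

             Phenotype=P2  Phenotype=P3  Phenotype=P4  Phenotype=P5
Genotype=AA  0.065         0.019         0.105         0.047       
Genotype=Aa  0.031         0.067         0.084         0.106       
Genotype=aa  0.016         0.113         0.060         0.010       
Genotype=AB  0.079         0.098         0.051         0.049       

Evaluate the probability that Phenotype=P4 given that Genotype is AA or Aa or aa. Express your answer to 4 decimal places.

0.3444

P(Genotype=AA) = 0.065 + 0.019 + 0.105 + 0.047 = 0.236.
P(Genotype=Aa) = 0.031 + 0.067 + 0.084 + 0.106 = 0.288.
P(Genotype=aa) = 0.016 + 0.113 + 0.060 + 0.010 = 0.199.
P(Genotype ∈ {AA, Aa, aa}) = 0.236 + 0.288 + 0.199 = 0.723; P(Phenotype=P4, Genotype ∈ {AA, Aa, aa}) = 0.105 + 0.084 + 0.060 = 0.249.
P(Phenotype=P4 | Genotype ∈ {AA, Aa, aa}) = 0.249/0.723 = 0.3444.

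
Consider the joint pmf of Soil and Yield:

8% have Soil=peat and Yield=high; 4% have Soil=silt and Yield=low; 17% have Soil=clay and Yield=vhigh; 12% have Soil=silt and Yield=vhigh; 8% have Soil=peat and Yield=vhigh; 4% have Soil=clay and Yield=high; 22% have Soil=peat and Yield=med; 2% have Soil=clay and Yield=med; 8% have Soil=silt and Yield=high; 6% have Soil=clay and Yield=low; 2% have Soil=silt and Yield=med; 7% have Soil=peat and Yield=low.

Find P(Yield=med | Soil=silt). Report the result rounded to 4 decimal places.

P(Soil=silt) = 0.04 + 0.02 + 0.08 + 0.12 = 0.26.
P(Yield=med | Soil=silt) = 0.02/0.26 = 0.0769.

0.0769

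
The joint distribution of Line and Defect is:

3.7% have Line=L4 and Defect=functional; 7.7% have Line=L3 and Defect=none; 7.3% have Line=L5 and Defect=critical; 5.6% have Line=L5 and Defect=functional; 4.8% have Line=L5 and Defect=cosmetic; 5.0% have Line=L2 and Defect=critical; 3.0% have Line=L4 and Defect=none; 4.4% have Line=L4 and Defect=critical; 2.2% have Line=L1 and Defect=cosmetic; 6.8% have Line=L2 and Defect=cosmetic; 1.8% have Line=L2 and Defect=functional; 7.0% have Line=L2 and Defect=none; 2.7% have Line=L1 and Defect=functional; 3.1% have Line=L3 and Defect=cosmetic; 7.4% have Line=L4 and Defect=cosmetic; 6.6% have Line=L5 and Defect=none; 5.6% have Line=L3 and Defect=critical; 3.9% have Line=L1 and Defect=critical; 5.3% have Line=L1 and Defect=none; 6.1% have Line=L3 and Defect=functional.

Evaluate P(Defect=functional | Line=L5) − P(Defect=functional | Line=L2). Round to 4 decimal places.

P(Line=L5) = 0.066 + 0.048 + 0.056 + 0.073 = 0.243; P(Defect=functional | Line=L5) = 0.056/0.243 = 0.23045.
P(Line=L2) = 0.070 + 0.068 + 0.018 + 0.050 = 0.206; P(Defect=functional | Line=L2) = 0.018/0.206 = 0.08738.
Difference = 0.1431.

0.1431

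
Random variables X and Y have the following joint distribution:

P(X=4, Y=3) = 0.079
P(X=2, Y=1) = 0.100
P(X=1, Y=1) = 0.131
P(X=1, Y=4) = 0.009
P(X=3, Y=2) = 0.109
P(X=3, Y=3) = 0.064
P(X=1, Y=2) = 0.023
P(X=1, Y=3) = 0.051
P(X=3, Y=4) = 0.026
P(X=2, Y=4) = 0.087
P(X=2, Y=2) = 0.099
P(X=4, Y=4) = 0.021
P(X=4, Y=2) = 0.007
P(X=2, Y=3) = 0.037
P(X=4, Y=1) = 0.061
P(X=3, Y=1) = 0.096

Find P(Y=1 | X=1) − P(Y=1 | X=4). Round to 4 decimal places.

0.2491

P(X=1) = 0.131 + 0.023 + 0.051 + 0.009 = 0.214; P(Y=1 | X=1) = 0.131/0.214 = 0.61215.
P(X=4) = 0.061 + 0.007 + 0.079 + 0.021 = 0.168; P(Y=1 | X=4) = 0.061/0.168 = 0.36310.
Difference = 0.2491.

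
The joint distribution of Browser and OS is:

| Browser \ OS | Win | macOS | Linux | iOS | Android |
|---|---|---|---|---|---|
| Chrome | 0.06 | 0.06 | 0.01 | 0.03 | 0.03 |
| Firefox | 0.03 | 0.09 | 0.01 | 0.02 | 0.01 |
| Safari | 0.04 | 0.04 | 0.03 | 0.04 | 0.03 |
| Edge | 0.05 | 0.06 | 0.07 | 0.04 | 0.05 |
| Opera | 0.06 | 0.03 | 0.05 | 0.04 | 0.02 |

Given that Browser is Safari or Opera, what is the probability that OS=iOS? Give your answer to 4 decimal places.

0.2105

P(Browser=Safari) = 0.04 + 0.04 + 0.03 + 0.04 + 0.03 = 0.18.
P(Browser=Opera) = 0.06 + 0.03 + 0.05 + 0.04 + 0.02 = 0.20.
P(Browser ∈ {Safari, Opera}) = 0.18 + 0.20 = 0.38; P(OS=iOS, Browser ∈ {Safari, Opera}) = 0.04 + 0.04 = 0.08.
P(OS=iOS | Browser ∈ {Safari, Opera}) = 0.08/0.38 = 0.2105.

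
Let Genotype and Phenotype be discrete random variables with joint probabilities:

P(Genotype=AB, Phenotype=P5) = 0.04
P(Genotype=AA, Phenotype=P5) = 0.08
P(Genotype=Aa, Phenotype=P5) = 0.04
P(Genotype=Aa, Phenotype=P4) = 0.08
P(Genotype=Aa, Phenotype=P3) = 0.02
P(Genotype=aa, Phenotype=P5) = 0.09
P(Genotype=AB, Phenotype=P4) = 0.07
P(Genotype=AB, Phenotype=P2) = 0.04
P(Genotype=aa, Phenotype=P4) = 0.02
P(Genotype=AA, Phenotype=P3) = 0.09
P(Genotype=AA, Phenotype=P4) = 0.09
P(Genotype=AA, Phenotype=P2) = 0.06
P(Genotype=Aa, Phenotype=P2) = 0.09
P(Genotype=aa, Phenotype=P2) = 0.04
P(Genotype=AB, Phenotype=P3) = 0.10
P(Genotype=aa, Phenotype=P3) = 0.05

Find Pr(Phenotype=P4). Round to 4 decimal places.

P(Phenotype=P4) = 0.09 + 0.08 + 0.02 + 0.07 = 0.26.

0.2600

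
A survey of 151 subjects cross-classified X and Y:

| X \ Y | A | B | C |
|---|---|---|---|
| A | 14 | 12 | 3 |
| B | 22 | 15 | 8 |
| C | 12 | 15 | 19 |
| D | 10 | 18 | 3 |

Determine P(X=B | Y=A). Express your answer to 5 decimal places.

Total with Y=A: 14 + 22 + 12 + 10 = 58.
P(X=B | Y=A) = 22/58 = 0.37931.

0.37931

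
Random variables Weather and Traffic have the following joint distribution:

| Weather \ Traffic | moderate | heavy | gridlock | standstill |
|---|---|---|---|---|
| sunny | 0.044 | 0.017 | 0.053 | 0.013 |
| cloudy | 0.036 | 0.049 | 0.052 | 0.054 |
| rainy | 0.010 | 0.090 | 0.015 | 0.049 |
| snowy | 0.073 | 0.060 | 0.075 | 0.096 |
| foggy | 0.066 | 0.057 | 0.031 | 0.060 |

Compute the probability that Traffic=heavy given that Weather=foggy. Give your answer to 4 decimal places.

P(Weather=foggy) = 0.066 + 0.057 + 0.031 + 0.060 = 0.214.
P(Traffic=heavy | Weather=foggy) = 0.057/0.214 = 0.2664.

0.2664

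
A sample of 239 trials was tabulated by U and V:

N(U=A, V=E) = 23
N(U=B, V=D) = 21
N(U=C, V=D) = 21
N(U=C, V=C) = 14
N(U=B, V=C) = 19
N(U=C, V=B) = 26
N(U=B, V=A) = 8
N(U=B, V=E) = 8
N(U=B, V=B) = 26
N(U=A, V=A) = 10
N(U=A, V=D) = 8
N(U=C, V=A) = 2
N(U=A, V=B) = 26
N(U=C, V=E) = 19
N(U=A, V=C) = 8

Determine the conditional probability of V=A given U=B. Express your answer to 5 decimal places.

Total with U=B: 8 + 26 + 19 + 21 + 8 = 82.
P(V=A | U=B) = 8/82 = 0.09756.

0.09756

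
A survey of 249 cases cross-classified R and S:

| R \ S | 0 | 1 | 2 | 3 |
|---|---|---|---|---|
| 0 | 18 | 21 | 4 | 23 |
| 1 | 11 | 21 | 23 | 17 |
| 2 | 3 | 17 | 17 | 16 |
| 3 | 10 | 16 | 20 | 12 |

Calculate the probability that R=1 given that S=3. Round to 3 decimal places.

Total with S=3: 23 + 17 + 16 + 12 = 68.
P(R=1 | S=3) = 17/68 = 0.250.

0.250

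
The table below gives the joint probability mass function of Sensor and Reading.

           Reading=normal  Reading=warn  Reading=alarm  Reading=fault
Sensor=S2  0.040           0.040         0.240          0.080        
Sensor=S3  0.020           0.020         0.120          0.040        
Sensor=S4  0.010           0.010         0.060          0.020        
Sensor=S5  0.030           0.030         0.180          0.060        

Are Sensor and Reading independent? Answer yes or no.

yes

Every cell satisfies P(Sensor,Reading) = P(Sensor)·P(Reading). For instance P(Sensor=S4) = 0.100, P(Reading=normal) = 0.100, and 0.100×0.100 = 0.010 matches the joint entry. So Sensor and Reading are independent.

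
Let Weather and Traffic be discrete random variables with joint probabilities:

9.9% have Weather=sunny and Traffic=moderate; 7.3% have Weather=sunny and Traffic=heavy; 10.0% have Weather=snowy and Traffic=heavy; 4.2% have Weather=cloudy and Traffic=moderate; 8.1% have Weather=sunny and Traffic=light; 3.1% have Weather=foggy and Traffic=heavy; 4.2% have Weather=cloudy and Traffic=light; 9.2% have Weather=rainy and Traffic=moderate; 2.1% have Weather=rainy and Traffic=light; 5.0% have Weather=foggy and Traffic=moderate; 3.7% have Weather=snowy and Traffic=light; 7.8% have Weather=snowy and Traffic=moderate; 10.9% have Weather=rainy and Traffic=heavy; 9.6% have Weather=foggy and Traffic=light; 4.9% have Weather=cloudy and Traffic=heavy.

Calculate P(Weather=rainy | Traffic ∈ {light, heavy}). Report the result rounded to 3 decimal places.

0.203

P(Traffic=light) = 0.081 + 0.042 + 0.021 + 0.037 + 0.096 = 0.277.
P(Traffic=heavy) = 0.073 + 0.049 + 0.109 + 0.100 + 0.031 = 0.362.
P(Traffic ∈ {light, heavy}) = 0.277 + 0.362 = 0.639; P(Weather=rainy, Traffic ∈ {light, heavy}) = 0.021 + 0.109 = 0.130.
P(Weather=rainy | Traffic ∈ {light, heavy}) = 0.130/0.639 = 0.203.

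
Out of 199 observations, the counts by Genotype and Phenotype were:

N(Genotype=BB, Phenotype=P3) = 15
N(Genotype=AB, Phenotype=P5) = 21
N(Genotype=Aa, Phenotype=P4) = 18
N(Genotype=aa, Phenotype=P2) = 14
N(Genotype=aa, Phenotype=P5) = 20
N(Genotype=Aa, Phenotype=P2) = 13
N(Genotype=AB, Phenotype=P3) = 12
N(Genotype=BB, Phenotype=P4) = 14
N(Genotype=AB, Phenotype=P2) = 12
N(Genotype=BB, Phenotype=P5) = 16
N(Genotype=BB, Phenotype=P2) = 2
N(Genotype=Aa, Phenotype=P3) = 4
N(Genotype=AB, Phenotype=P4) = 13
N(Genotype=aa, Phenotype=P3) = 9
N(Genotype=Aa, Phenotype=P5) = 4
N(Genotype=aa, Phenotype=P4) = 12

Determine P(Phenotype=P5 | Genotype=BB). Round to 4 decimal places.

0.3404

Total with Genotype=BB: 2 + 15 + 14 + 16 = 47.
P(Phenotype=P5 | Genotype=BB) = 16/47 = 0.3404.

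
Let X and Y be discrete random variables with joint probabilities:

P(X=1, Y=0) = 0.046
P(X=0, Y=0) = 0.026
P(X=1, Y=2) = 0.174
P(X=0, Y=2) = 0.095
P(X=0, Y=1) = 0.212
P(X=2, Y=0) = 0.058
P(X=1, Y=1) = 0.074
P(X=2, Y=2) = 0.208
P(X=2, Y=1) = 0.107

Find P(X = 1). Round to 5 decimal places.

P(X=1) = 0.046 + 0.074 + 0.174 = 0.294.

0.29400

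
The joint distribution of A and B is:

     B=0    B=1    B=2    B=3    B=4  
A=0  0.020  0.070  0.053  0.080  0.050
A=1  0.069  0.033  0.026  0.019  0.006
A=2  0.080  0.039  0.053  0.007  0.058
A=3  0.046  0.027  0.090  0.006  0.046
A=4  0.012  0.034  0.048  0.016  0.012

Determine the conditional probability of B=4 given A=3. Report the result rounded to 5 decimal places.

P(A=3) = 0.046 + 0.027 + 0.090 + 0.006 + 0.046 = 0.215.
P(B=4 | A=3) = 0.046/0.215 = 0.21395.

0.21395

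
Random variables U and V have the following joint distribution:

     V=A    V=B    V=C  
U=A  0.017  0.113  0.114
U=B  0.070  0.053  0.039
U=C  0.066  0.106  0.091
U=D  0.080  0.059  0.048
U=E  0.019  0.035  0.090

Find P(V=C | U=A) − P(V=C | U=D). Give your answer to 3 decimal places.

0.211

P(U=A) = 0.017 + 0.113 + 0.114 = 0.244; P(V=C | U=A) = 0.114/0.244 = 0.4672.
P(U=D) = 0.080 + 0.059 + 0.048 = 0.187; P(V=C | U=D) = 0.048/0.187 = 0.2567.
Difference = 0.211.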